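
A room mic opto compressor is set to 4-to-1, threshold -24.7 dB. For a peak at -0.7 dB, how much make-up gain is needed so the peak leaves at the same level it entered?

18 dB

Overshoot 24 dB → 24/4 = 6 dB after compression, so the compressed level is -24.7 + 6 = -18.7 dB.
Make-up = target − compressed = -0.7 − (-18.7) = 18 dB.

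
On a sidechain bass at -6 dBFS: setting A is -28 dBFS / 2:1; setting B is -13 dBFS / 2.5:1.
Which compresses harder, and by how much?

A: GR = 22 − 22/2 = 11 dB.
B: GR = 7 − 7/2.5 = 4.2 dB.
A applies 6.8 dB more gain reduction.

A, by 6.8 dB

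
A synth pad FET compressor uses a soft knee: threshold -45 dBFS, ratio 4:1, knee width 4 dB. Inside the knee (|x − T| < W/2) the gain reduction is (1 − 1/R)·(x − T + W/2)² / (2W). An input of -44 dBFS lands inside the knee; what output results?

-44.84375 dBFS

x − T + W/2 = -44 − (-45) + 2 = 3.
GR = (1 − 1/4) × 3² / 8 = 0.75 × 9 / 8 = 0.84375 dB.
Output = -44 − 0.84375 = -44.84375 dBFS.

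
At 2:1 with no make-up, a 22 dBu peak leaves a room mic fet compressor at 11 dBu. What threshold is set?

0 dBu

Let T be the threshold. Output overshoot = (input overshoot)/R, so 11 − T = (22 − T)/2.
2·(11 − T) = 22 − T → 1·T = 22 − 22 = 0.
T = 0/1 = 0 dBu.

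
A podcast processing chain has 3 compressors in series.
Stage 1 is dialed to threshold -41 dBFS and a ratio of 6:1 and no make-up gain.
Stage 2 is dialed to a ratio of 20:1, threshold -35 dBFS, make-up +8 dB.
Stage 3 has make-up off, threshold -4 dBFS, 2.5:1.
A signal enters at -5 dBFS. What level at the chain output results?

Stage 1: overshoot 36 dB → 36/6 = 6 dB → -35 dBFS.
Stage 2: -35 dBFS ≤ -35 dBFS, so stage 2 doesn't engage; make-up brings it to -27 dBFS.
Stage 3: -27 dBFS is at or below the -4 dBFS threshold — no compression; output -27 dBFS.

-27 dBFS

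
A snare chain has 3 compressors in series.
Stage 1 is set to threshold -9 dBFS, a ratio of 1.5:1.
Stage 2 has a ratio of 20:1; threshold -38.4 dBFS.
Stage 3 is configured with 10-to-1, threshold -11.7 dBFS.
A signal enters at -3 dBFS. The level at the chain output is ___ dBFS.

-36.73 dBFS

Stage 1: 6 dB above -9 dBFS, reduced 1.5:1 to 4 dB above → -5 dBFS.
Stage 2: overshoot 33.4 dB → 33.4/20 = 1.67 dB → -36.73 dBFS.
Stage 3: below threshold (-36.73 ≤ -11.7); passes unchanged; output -36.73 dBFS.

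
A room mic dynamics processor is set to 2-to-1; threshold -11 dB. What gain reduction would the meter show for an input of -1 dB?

5 dB

Overshoot = -1 − (-11) = 10 dB.
After 2:1 compression the overshoot becomes 10/2 = 5 dB.
So the signal is attenuated by 10 − 5 = 5 dB.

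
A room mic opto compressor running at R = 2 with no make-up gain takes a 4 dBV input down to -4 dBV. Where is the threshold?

-12 dBV

Let T be the threshold. Output overshoot = (input overshoot)/R, so -4 − T = (4 − T)/2.
2·(-4 − T) = 4 − T → 1·T = -8 − 4 = -12.
T = -12/1 = -12 dBV.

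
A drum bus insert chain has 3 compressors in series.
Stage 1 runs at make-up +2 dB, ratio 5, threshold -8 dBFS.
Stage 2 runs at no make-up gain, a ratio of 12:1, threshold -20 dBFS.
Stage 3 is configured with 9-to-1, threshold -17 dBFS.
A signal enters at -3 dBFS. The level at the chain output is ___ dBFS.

Stage 1: -3 dBFS is 5 dB over -8 dBFS; at 5:1 that becomes 1 dB over, giving -7 dBFS; +2 dB make-up → -5 dBFS.
Stage 2: 15 dB above -20 dBFS, reduced 12:1 to 1.25 dB above → -18.75 dBFS.
Stage 3: -18.75 dBFS ≤ -17 dBFS, so stage 3 doesn't engage; output -18.75 dBFS.

-18.75 dBFS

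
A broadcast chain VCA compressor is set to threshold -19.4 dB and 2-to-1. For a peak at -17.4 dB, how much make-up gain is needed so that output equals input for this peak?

1 dB

Without make-up, output = threshold + overshoot/2 = -19.4 + 1 = -18.4 dB.
Gap to target: 1 dB.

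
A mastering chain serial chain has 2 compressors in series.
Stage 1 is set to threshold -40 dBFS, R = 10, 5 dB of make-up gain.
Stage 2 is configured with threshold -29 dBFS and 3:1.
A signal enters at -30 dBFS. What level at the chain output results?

-34 dBFS

Stage 1: -30 dBFS is 10 dB over -40 dBFS; at 10:1 that becomes 1 dB over, giving -39 dBFS; +5 dB make-up → -34 dBFS.
Stage 2: -34 dBFS ≤ -29 dBFS, so stage 2 doesn't engage; output -34 dBFS.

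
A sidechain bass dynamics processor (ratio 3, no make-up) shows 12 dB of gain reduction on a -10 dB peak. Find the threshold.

Gain reduction = -10 − (-22) = 12 dB; output overshoot = GR / (R − 1) = 12 / 2 = 6 dB.
Threshold = output − output overshoot = -22 − 6 = -28 dB.

-28 dB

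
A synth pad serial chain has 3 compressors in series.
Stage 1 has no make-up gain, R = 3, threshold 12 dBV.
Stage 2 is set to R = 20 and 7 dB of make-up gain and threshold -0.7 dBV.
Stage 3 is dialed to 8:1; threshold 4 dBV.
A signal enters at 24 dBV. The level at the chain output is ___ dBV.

Stage 1: 12 dB above 12 dBV, reduced 3:1 to 4 dB above → 16 dBV.
Stage 2: 16 dBV is 16.7 dB over -0.7 dBV; at 20:1 that becomes 0.835 dB over, giving 0.135 dBV; +7 dB make-up → 7.135 dBV.
Stage 3: overshoot 3.135 dB → 3.135/8 = 0.391875 dB → 4.391875 dBV.

4.391875 dBV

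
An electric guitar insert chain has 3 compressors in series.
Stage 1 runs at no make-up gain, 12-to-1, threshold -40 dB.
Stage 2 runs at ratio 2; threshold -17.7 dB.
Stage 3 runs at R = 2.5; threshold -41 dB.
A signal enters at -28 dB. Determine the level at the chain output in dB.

-40.2 dB

Stage 1: -28 dB is 12 dB over -40 dB; at 12:1 that becomes 1 dB over, giving -39 dB.
Stage 2: below threshold (-39 ≤ -17.7); passes unchanged; output -39 dB.
Stage 3: -39 dB is 2 dB over -41 dB; at 2.5:1 that becomes 0.8 dB over, giving -40.2 dB.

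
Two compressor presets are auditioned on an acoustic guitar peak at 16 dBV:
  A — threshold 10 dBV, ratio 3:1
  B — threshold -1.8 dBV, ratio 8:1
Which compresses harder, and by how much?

A: 6 dB over, compressed to 2 dB over, so 4 dB of GR.
B: 17.8 dB over, compressed to 2.225 dB over, so 15.575 dB of GR.
B applies 11.575 dB more gain reduction.

B, by 11.575 dB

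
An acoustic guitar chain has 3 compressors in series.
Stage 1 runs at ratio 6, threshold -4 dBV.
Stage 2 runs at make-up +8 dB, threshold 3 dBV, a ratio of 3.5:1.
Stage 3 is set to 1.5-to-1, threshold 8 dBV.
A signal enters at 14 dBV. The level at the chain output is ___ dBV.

7 dBV

Stage 1: 14 dBV is 18 dB over -4 dBV; at 6:1 that becomes 3 dB over, giving -1 dBV.
Stage 2: -1 dBV ≤ 3 dBV, so stage 2 doesn't engage; make-up brings it to 7 dBV.
Stage 3: 7 dBV is at or below the 8 dBV threshold — no compression; output 7 dBV.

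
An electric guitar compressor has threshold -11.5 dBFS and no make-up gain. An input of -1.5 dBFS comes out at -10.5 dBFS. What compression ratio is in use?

10:1

Input overshoot = -1.5 − (-11.5) = 10 dB; output overshoot = -10.5 − (-11.5) = 1 dB.
Ratio = 10 / 1 = 10.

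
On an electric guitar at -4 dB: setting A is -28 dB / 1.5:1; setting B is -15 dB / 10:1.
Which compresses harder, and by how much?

A: 24 dB over, compressed to 16 dB over, so 8 dB of GR.
B: 11 dB over, compressed to 1.1 dB over, so 9.9 dB of GR.
Difference: 1.9 dB in favour of B.

B, by 1.9 dB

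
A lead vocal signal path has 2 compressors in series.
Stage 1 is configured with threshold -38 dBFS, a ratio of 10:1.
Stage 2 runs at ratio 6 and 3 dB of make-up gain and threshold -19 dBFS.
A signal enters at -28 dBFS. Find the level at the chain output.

-34 dBFS

Stage 1: 10 dB above -38 dBFS, reduced 10:1 to 1 dB above → -37 dBFS.
Stage 2: below threshold (-37 ≤ -19); passes unchanged; make-up brings it to -34 dBFS.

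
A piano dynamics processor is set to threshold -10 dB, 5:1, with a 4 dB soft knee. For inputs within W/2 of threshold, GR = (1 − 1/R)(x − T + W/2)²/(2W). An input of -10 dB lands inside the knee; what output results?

x − T + W/2 = -10 − (-10) + 2 = 2.
GR = (1 − 1/5) × 2² / 8 = 0.8 × 4 / 8 = 0.4 dB.
Output = -10 − 0.4 = -10.4 dB.

-10.4 dB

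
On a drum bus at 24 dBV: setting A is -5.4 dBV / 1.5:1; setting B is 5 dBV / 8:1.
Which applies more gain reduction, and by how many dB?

A: overshoot 29.4 dB → output overshoot 19.6 dB → GR 9.8 dB.
B: overshoot 19 dB → output overshoot 2.375 dB → GR 16.625 dB.
Difference: 6.825 dB in favour of B.

B, by 6.825 dB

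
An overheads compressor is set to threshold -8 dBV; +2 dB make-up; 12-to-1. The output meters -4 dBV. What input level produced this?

16 dBV

Stripping the +2 dB make-up gives -6 dBV at the gain stage.
The compressed level sits -6 − (-8) = 2 dB over threshold.
Undo the ratio: input overshoot = 2 × 12 = 24 dB, giving input = 16 dBV.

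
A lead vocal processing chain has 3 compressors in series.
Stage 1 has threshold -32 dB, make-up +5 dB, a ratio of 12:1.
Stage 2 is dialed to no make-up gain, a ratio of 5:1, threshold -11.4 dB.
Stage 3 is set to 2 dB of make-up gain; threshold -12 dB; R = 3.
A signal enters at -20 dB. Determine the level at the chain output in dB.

-24 dB

Stage 1: 12 dB above -32 dB, reduced 12:1 to 1 dB above → -31 dB; +5 dB make-up → -26 dB.
Stage 2: -26 dB is at or below the -11.4 dB threshold — no compression; output -26 dB.
Stage 3: -26 dB is at or below the -12 dB threshold — no compression; make-up brings it to -24 dB.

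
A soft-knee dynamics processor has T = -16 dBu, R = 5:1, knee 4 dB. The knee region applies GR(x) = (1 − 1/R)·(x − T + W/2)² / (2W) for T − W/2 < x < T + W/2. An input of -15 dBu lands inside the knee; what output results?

-15.9 dBu

x − T + W/2 = -15 − (-16) + 2 = 3.
GR = (1 − 1/5) × 3² / 8 = 0.8 × 9 / 8 = 0.9 dB.
Output = -15 − 0.9 = -15.9 dBu.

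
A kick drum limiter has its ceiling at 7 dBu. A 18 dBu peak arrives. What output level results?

7 dBu

At ∞:1, everything above 7 dBu is held at the ceiling.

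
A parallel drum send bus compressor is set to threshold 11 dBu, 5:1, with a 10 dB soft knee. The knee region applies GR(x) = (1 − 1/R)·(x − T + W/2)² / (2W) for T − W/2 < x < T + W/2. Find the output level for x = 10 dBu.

9.36 dBu

x − T + W/2 = 10 − 11 + 5 = 4.
GR = (1 − 1/5) × 4² / 20 = 0.8 × 16 / 20 = 0.64 dB.
Output = 10 − 0.64 = 9.36 dBu.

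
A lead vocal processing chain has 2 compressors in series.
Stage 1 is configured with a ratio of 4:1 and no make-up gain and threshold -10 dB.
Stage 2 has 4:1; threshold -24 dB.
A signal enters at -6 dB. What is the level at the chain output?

Stage 1: -6 dB is 4 dB over -10 dB; at 4:1 that becomes 1 dB over, giving -9 dB.
Stage 2: overshoot 15 dB → 15/4 = 3.75 dB → -20.25 dB.

-20.25 dB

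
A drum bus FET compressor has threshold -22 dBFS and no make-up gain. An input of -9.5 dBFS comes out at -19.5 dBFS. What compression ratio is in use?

5:1

Input overshoot = -9.5 − (-22) = 12.5 dB; output overshoot = -19.5 − (-22) = 2.5 dB.
Ratio = 12.5 / 2.5 = 5.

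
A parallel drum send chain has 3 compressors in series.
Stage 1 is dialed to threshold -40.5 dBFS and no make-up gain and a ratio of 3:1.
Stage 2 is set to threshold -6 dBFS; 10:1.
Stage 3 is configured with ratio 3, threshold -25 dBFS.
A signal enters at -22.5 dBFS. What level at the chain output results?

-34.5 dBFS

Stage 1: 18 dB above -40.5 dBFS, reduced 3:1 to 6 dB above → -34.5 dBFS.
Stage 2: -34.5 dBFS is at or below the -6 dBFS threshold — no compression; output -34.5 dBFS.
Stage 3: below threshold (-34.5 ≤ -25); passes unchanged; output -34.5 dBFS.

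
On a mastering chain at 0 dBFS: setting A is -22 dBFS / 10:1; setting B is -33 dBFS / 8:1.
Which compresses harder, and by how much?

A: GR = 22 − 22/10 = 19.8 dB.
B: GR = 33 − 33/8 = 28.875 dB.
Difference: 9.075 dB in favour of B.

B, by 9.075 dB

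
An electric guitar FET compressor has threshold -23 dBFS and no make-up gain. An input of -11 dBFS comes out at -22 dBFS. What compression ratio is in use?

12:1

Input overshoot = -11 − (-23) = 12 dB; output overshoot = -22 − (-23) = 1 dB.
Ratio = 12 / 1 = 12.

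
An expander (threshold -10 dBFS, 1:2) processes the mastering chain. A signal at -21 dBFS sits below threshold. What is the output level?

-32 dBFS

Below threshold, a 1:2 expander applies gain = (2−1)×(T − x) of attenuation.
(2−1) × 11 = 11 dB, so output = -21 − 11 = -32 dBFS.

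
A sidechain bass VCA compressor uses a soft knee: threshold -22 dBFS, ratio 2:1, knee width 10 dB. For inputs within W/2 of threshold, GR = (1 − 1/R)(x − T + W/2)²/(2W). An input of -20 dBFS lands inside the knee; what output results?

x − T + W/2 = -20 − (-22) + 5 = 7.
GR = (1 − 1/2) × 7² / 20 = 0.5 × 49 / 20 = 1.225 dB.
Output = -20 − 1.225 = -21.225 dBFS.

-21.225 dBFS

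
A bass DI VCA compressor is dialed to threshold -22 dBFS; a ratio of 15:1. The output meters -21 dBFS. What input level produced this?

The compressed level sits -21 − (-22) = 1 dB over threshold.
Before 15:1 compression the overshoot was 1 × 15 = 15 dB, so input = -22 + 15 = -7 dBFS.

-7 dBFS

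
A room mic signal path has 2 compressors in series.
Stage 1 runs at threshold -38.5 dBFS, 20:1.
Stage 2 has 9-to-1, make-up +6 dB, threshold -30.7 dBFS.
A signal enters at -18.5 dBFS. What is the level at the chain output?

-31.5 dBFS

Stage 1: overshoot 20 dB → 20/20 = 1 dB → -37.5 dBFS.
Stage 2: -37.5 dBFS is at or below the -30.7 dBFS threshold — no compression; make-up brings it to -31.5 dBFS.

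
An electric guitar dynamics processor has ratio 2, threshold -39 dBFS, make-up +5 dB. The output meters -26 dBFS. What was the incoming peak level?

Before make-up, the level was -26 − 5 = -31 dBFS.
Post-compression overshoot = -31 − (-39) = 8 dB.
Undo the ratio: input overshoot = 8 × 2 = 16 dB, giving input = -23 dBFS.

-23 dBFS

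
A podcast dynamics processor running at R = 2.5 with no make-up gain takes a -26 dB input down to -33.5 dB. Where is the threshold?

Gain reduction = -26 − (-33.5) = 7.5 dB; output overshoot = GR / (R − 1) = 7.5 / 1.5 = 5 dB.
Threshold = output − output overshoot = -33.5 − 5 = -38.5 dB.

-38.5 dB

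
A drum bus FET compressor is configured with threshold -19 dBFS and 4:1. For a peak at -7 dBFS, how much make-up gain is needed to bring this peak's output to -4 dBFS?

12 dB

Without make-up, output = threshold + overshoot/4 = -19 + 3 = -16 dBFS.
Gap to target: 12 dB.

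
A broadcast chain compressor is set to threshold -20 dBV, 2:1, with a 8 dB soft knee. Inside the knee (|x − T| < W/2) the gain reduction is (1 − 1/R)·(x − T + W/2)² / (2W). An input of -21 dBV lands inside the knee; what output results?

x − T + W/2 = -21 − (-20) + 4 = 3.
GR = (1 − 1/2) × 3² / 16 = 0.5 × 9 / 16 = 0.28125 dB.
Output = -21 − 0.28125 = -21.28125 dBV.

-21.28125 dBV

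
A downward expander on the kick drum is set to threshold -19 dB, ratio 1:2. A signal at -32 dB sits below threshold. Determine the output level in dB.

-45 dB

Below threshold, a 1:2 expander applies gain = (2−1)×(T − x) of attenuation.
(2−1) × 13 = 13 dB, so output = -32 − 13 = -45 dB.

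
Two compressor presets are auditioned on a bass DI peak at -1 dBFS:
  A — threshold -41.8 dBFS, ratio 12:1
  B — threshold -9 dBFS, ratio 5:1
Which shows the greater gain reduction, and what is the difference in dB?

A: 40.8 dB over, compressed to 3.4 dB over, so 37.4 dB of GR.
B: 8 dB over, compressed to 1.6 dB over, so 6.4 dB of GR.
A reduces 31 dB more.

A, by 31 dB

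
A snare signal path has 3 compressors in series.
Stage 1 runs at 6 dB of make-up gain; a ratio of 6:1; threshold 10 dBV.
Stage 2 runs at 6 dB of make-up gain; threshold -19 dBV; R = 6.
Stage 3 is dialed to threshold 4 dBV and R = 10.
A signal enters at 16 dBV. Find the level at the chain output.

Stage 1: overshoot 6 dB → 6/6 = 1 dB → 11 dBV; +6 dB make-up → 17 dBV.
Stage 2: overshoot 36 dB → 36/6 = 6 dB → -13 dBV; +6 dB make-up → -7 dBV.
Stage 3: -7 dBV is at or below the 4 dBV threshold — no compression; output -7 dBV.

-7 dBV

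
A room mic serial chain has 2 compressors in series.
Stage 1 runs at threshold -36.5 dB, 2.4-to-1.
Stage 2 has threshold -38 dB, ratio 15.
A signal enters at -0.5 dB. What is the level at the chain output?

-36.9 dB

Stage 1: 36 dB above -36.5 dB, reduced 2.4:1 to 15 dB above → -21.5 dB.
Stage 2: 16.5 dB above -38 dB, reduced 15:1 to 1.1 dB above → -36.9 dB.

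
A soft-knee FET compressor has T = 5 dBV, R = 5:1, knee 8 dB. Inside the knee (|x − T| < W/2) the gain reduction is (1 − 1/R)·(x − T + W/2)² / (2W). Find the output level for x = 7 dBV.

5.2 dBV

x − T + W/2 = 7 − 5 + 4 = 6.
GR = (1 − 1/5) × 6² / 16 = 0.8 × 36 / 16 = 1.8 dB.
Output = 7 − 1.8 = 5.2 dBV.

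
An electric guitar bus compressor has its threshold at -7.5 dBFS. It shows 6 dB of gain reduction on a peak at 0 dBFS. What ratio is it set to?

5:1

Input overshoot = 0 − (-7.5) = 7.5 dB.
Output overshoot = 7.5 − 6 = 1.5 dB.
Ratio = input overshoot / output overshoot = 7.5 / 1.5 = 5.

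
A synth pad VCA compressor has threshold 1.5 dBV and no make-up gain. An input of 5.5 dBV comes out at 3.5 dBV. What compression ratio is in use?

2:1

Input overshoot = 5.5 − 1.5 = 4 dB; output overshoot = 3.5 − 1.5 = 2 dB.
Ratio = 4 / 2 = 2.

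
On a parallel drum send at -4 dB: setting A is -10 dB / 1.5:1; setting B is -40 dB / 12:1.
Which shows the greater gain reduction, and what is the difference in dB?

A: GR = 6 − 6/1.5 = 2 dB.
B: GR = 36 − 36/12 = 33 dB.
B applies 31 dB more gain reduction.

B, by 31 dB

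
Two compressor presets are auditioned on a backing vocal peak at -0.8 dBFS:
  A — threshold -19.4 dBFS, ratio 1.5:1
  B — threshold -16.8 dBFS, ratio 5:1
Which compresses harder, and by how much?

A: 18.6 dB over, compressed to 12.4 dB over, so 6.2 dB of GR.
B: 16 dB over, compressed to 3.2 dB over, so 12.8 dB of GR.
Difference: 6.6 dB in favour of B.

B, by 6.6 dB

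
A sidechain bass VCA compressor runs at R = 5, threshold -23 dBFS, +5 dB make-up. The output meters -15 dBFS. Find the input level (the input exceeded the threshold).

Before make-up, the level was -15 − 5 = -20 dBFS.
The compressed level sits -20 − (-23) = 3 dB over threshold.
Undo the ratio: input overshoot = 3 × 5 = 15 dB, giving input = -8 dBFS.

-8 dBFS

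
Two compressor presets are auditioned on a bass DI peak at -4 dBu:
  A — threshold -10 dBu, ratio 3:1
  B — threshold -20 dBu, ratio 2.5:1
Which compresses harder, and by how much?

A: GR = 6 − 6/3 = 4 dB.
B: GR = 16 − 16/2.5 = 9.6 dB.
B reduces 5.6 dB more.

B, by 5.6 dB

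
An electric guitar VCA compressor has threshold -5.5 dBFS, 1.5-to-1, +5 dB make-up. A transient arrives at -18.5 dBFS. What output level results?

-18.5 dBFS is 13 dB below the -5.5 dBFS threshold, so no gain reduction is applied.
Make-up gain adds 5 dB: -18.5 + 5 = -13.5 dBFS.

-13.5 dBFS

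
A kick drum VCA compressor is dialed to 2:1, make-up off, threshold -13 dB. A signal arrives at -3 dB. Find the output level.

-8 dB

The input is 10 dB above the -13 dB threshold.
At 2:1 the overshoot is divided by 2, leaving 5 dB above threshold.
That puts the output at -8 dB.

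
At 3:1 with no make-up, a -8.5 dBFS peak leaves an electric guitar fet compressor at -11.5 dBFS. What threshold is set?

-13 dBFS

Input is 4.5 dB above T (since output overshoot × R = input overshoot: (-11.5 − T)·3 = -8.5 − T gives T = -13 dBFS).
Check: -13 + (-8.5 − (-13))/3 = -13 + 1.5 = -11.5 dBFS. ✓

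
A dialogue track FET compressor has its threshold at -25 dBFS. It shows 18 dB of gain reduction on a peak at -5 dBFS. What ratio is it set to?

10:1

Input overshoot = -5 − (-25) = 20 dB.
Output overshoot = 20 − 18 = 2 dB.
Ratio = input overshoot / output overshoot = 20 / 2 = 10.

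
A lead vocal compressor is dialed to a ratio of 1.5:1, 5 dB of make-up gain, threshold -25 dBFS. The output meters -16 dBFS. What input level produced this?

Before make-up, the level was -16 − 5 = -21 dBFS.
Post-compression overshoot = -21 − (-25) = 4 dB.
Input overshoot = R × output overshoot = 6 dB → input = -25 + 6 = -19 dBFS.

-19 dBFS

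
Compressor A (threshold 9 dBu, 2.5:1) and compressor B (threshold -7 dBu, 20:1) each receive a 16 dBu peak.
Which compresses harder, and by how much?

B, by 17.65 dB

A: overshoot 7 dB → output overshoot 2.8 dB → GR 4.2 dB.
B: overshoot 23 dB → output overshoot 1.15 dB → GR 21.85 dB.
Difference: 17.65 dB in favour of B.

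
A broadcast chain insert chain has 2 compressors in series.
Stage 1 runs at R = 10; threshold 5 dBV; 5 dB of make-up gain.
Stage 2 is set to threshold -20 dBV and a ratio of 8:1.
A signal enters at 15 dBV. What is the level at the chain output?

Stage 1: overshoot 10 dB → 10/10 = 1 dB → 6 dBV; +5 dB make-up → 11 dBV.
Stage 2: 31 dB above -20 dBV, reduced 8:1 to 3.875 dB above → -16.125 dBV.

-16.125 dBV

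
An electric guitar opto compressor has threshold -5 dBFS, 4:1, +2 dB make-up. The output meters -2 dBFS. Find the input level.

-1 dBFS

Remove make-up: -2 − 2 = -4 dBFS.
Post-compression overshoot = -4 − (-5) = 1 dB.
Before 4:1 compression the overshoot was 1 × 4 = 4 dB, so input = -5 + 4 = -1 dBFS.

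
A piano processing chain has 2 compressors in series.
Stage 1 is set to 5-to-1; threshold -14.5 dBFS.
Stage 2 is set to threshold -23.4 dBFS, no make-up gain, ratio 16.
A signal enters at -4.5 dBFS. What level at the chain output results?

Stage 1: overshoot 10 dB → 10/5 = 2 dB → -12.5 dBFS.
Stage 2: 10.9 dB above -23.4 dBFS, reduced 16:1 to 0.68125 dB above → -22.71875 dBFS.

-22.71875 dBFS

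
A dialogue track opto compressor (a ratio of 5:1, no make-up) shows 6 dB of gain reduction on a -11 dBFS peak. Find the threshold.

-18.5 dBFS

Gain reduction = -11 − (-17) = 6 dB; output overshoot = GR / (R − 1) = 6 / 4 = 1.5 dB.
Threshold = output − output overshoot = -17 − 1.5 = -18.5 dBFS.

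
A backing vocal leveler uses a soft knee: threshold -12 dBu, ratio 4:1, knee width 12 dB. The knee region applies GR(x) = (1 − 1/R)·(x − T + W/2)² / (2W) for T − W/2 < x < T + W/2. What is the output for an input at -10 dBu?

x − T + W/2 = -10 − (-12) + 6 = 8.
GR = (1 − 1/4) × 8² / 24 = 0.75 × 64 / 24 = 2 dB.
Output = -10 − 2 = -12 dBu.

-12 dBu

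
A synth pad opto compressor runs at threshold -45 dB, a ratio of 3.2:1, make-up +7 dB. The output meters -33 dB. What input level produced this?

Stripping the +7 dB make-up gives -40 dB at the gain stage.
The compressed level sits -40 − (-45) = 5 dB over threshold.
Undo the ratio: input overshoot = 5 × 3.2 = 16 dB, giving input = -29 dB.

-29 dB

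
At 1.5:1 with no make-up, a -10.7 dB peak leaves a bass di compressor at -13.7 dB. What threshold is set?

-19.7 dB

Let T be the threshold. Output overshoot = (input overshoot)/R, so -13.7 − T = (-10.7 − T)/1.5.
1.5·(-13.7 − T) = -10.7 − T → 0.5·T = -20.55 − (-10.7) = -9.85.
T = -9.85/0.5 = -19.7 dB.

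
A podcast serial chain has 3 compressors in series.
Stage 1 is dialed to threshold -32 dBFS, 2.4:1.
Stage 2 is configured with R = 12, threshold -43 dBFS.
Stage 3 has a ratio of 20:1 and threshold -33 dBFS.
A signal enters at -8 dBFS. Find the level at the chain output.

-41.25 dBFS

Stage 1: -8 dBFS is 24 dB over -32 dBFS; at 2.4:1 that becomes 10 dB over, giving -22 dBFS.
Stage 2: 21 dB above -43 dBFS, reduced 12:1 to 1.75 dB above → -41.25 dBFS.
Stage 3: below threshold (-41.25 ≤ -33); passes unchanged; output -41.25 dBFS.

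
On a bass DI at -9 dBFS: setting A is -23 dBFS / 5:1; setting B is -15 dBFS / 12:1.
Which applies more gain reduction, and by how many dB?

A: overshoot 14 dB → output overshoot 2.8 dB → GR 11.2 dB.
B: overshoot 6 dB → output overshoot 0.5 dB → GR 5.5 dB.
A applies 5.7 dB more gain reduction.

A, by 5.7 dB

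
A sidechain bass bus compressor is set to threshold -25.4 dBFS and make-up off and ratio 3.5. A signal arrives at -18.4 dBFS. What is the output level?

The input is 7 dB above the -25.4 dBFS threshold.
At 3.5:1 the overshoot is divided by 3.5, leaving 2 dB above threshold.
So the level is -25.4 + 2 = -23.4 dBFS.

-23.4 dBFS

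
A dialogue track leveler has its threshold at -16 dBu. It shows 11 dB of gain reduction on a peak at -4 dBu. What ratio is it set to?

12:1

Input overshoot = -4 − (-16) = 12 dB.
Output overshoot = 12 − 11 = 1 dB.
Ratio = input overshoot / output overshoot = 12 / 1 = 12.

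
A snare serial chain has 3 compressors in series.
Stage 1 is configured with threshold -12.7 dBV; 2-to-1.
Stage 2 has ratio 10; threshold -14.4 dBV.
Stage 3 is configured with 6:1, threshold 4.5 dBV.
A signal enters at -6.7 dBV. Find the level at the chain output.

Stage 1: overshoot 6 dB → 6/2 = 3 dB → -9.7 dBV.
Stage 2: -9.7 dBV is 4.7 dB over -14.4 dBV; at 10:1 that becomes 0.47 dB over, giving -13.93 dBV.
Stage 3: -13.93 dBV is at or below the 4.5 dBV threshold — no compression; output -13.93 dBV.

-13.93 dBV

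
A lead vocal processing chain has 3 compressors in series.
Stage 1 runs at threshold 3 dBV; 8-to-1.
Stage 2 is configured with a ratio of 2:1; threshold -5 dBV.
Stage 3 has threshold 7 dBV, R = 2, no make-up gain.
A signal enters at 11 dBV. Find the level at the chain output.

-0.5 dBV

Stage 1: 8 dB above 3 dBV, reduced 8:1 to 1 dB above → 4 dBV.
Stage 2: 9 dB above -5 dBV, reduced 2:1 to 4.5 dB above → -0.5 dBV.
Stage 3: -0.5 dBV ≤ 7 dBV, so stage 3 doesn't engage; output -0.5 dBV.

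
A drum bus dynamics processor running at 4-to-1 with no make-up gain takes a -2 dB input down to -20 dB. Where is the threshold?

-26 dB

Gain reduction = -2 − (-20) = 18 dB; output overshoot = GR / (R − 1) = 18 / 3 = 6 dB.
Threshold = output − output overshoot = -20 − 6 = -26 dB.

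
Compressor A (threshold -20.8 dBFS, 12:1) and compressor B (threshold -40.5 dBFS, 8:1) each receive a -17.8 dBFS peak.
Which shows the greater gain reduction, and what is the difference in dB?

B, by 17.1125 dB

A: GR = 3 − 3/12 = 2.75 dB.
B: GR = 22.7 − 22.7/8 = 19.8625 dB.
B reduces 17.1125 dB more.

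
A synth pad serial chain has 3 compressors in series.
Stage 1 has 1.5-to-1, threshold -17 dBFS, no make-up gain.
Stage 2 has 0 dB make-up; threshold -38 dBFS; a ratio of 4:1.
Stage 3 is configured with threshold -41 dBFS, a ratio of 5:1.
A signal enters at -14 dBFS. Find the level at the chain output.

-39.25 dBFS

Stage 1: 3 dB above -17 dBFS, reduced 1.5:1 to 2 dB above → -15 dBFS.
Stage 2: 23 dB above -38 dBFS, reduced 4:1 to 5.75 dB above → -32.25 dBFS.
Stage 3: overshoot 8.75 dB → 8.75/5 = 1.75 dB → -39.25 dBFS.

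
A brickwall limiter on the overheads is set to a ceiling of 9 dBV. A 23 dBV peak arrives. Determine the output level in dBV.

9 dBV

A brickwall limiter is an ∞:1 compressor: any input above the ceiling is clamped to 9 dBV.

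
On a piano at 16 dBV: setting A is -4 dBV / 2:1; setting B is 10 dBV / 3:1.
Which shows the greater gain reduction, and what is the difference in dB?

A, by 6 dB

A: 20 dB over, compressed to 10 dB over, so 10 dB of GR.
B: 6 dB over, compressed to 2 dB over, so 4 dB of GR.
A applies 6 dB more gain reduction.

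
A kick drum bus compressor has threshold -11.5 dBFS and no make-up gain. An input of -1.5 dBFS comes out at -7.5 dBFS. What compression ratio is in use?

2.5:1

Input overshoot = -1.5 − (-11.5) = 10 dB; output overshoot = -7.5 − (-11.5) = 4 dB.
Ratio = 10 / 4 = 2.5.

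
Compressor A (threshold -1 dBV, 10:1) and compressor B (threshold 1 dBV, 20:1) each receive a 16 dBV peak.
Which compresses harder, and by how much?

A: 17 dB over, compressed to 1.7 dB over, so 15.3 dB of GR.
B: 15 dB over, compressed to 0.75 dB over, so 14.25 dB of GR.
Difference: 1.05 dB in favour of A.

A, by 1.05 dB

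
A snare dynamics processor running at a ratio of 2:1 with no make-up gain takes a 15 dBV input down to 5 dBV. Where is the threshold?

Gain reduction = 15 − 5 = 10 dB; output overshoot = GR / (R − 1) = 10 / 1 = 10 dB.
Threshold = output − output overshoot = 5 − 10 = -5 dBV.

-5 dBV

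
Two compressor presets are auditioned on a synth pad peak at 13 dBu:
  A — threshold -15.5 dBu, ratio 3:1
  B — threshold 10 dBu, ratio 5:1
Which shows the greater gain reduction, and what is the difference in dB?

A, by 16.6 dB

A: overshoot 28.5 dB → output overshoot 9.5 dB → GR 19 dB.
B: overshoot 3 dB → output overshoot 0.6 dB → GR 2.4 dB.
Difference: 16.6 dB in favour of A.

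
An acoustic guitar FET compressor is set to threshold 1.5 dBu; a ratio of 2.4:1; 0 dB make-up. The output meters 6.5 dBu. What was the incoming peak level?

13.5 dBu

Post-compression overshoot = 6.5 − 1.5 = 5 dB.
Before 2.4:1 compression the overshoot was 5 × 2.4 = 12 dB, so input = 1.5 + 12 = 13.5 dBu.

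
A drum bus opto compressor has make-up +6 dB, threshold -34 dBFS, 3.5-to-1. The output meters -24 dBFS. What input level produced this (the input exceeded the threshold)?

Remove make-up: -24 − 6 = -30 dBFS.
The compressed level sits -30 − (-34) = 4 dB over threshold.
Input overshoot = R × output overshoot = 14 dB → input = -34 + 14 = -20 dBFS.

-20 dBFS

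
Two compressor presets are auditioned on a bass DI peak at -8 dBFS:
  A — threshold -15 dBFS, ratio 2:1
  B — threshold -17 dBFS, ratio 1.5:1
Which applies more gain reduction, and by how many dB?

A: GR = 7 − 7/2 = 3.5 dB.
B: GR = 9 − 9/1.5 = 3 dB.
A reduces 0.5 dB more.

A, by 0.5 dB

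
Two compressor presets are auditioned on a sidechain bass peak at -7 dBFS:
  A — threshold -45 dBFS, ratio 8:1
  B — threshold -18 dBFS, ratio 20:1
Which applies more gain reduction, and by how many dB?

A, by 22.8 dB

A: 38 dB over, compressed to 4.75 dB over, so 33.25 dB of GR.
B: 11 dB over, compressed to 0.55 dB over, so 10.45 dB of GR.
A applies 22.8 dB more gain reduction.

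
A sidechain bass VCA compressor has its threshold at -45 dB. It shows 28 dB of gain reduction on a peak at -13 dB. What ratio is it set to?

8:1

Input overshoot = -13 − (-45) = 32 dB.
Output overshoot = 32 − 28 = 4 dB.
Ratio = input overshoot / output overshoot = 32 / 4 = 8.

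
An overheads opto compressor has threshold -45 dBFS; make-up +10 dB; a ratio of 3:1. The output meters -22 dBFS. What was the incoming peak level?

-6 dBFS

Stripping the +10 dB make-up gives -32 dBFS at the gain stage.
That's 13 dB above the -45 dBFS threshold.
Undo the ratio: input overshoot = 13 × 3 = 39 dB, giving input = -6 dBFS.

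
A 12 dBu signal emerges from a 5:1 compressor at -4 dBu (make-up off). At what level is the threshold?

Gain reduction = 12 − (-4) = 16 dB; output overshoot = GR / (R − 1) = 16 / 4 = 4 dB.
Threshold = output − output overshoot = -4 − 4 = -8 dBu.

-8 dBu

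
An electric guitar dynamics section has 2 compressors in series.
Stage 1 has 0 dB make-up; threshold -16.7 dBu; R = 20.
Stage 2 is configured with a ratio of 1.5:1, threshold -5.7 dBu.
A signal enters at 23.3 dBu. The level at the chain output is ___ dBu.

Stage 1: 40 dB above -16.7 dBu, reduced 20:1 to 2 dB above → -14.7 dBu.
Stage 2: -14.7 dBu is at or below the -5.7 dBu threshold — no compression; output -14.7 dBu.

-14.7 dBu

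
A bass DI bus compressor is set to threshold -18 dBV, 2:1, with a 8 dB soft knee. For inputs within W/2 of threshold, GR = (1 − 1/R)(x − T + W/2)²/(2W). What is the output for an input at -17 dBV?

-17.78125 dBV

x − T + W/2 = -17 − (-18) + 4 = 5.
GR = (1 − 1/2) × 5² / 16 = 0.5 × 25 / 16 = 0.78125 dB.
Output = -17 − 0.78125 = -17.78125 dBV.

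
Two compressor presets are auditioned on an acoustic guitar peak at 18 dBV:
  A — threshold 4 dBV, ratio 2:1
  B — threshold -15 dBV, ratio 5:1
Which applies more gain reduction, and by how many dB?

B, by 19.4 dB

A: GR = 14 − 14/2 = 7 dB.
B: GR = 33 − 33/5 = 26.4 dB.
B applies 19.4 dB more gain reduction.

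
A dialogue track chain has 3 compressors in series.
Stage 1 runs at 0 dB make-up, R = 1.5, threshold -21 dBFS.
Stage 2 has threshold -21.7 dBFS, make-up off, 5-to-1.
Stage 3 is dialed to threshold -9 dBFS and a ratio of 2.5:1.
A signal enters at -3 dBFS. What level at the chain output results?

Stage 1: overshoot 18 dB → 18/1.5 = 12 dB → -9 dBFS.
Stage 2: 12.7 dB above -21.7 dBFS, reduced 5:1 to 2.54 dB above → -19.16 dBFS.
Stage 3: below threshold (-19.16 ≤ -9); passes unchanged; output -19.16 dBFS.

-19.16 dBFS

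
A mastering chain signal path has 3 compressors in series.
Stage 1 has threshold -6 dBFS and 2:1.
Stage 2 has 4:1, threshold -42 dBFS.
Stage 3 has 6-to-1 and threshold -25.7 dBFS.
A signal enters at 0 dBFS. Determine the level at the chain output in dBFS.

-32.25 dBFS

Stage 1: 0 dBFS is 6 dB over -6 dBFS; at 2:1 that becomes 3 dB over, giving -3 dBFS.
Stage 2: overshoot 39 dB → 39/4 = 9.75 dB → -32.25 dBFS.
Stage 3: -32.25 dBFS is at or below the -25.7 dBFS threshold — no compression; output -32.25 dBFS.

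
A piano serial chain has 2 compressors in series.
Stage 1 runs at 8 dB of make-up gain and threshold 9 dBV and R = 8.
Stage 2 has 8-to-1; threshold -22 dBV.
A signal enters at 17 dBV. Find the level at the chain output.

-17 dBV

Stage 1: 8 dB above 9 dBV, reduced 8:1 to 1 dB above → 10 dBV; +8 dB make-up → 18 dBV.
Stage 2: 18 dBV is 40 dB over -22 dBV; at 8:1 that becomes 5 dB over, giving -17 dBV.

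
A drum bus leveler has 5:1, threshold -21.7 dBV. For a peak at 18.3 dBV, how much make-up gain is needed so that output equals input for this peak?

32 dB

Overshoot 40 dB → 40/5 = 8 dB after compression, so the compressed level is -21.7 + 8 = -13.7 dBV.
Make-up = target − compressed = 18.3 − (-13.7) = 32 dB.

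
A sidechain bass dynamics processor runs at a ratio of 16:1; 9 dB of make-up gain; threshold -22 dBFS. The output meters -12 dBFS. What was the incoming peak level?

-6 dBFS

Stripping the +9 dB make-up gives -21 dBFS at the gain stage.
The compressed level sits -21 − (-22) = 1 dB over threshold.
Undo the ratio: input overshoot = 1 × 16 = 16 dB, giving input = -6 dBFS.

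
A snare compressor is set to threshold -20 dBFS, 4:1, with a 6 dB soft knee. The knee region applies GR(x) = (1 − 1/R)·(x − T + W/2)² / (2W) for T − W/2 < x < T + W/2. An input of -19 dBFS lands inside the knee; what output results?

-20 dBFS

x − T + W/2 = -19 − (-20) + 3 = 4.
GR = (1 − 1/4) × 4² / 12 = 0.75 × 16 / 12 = 1 dB.
Output = -19 − 1 = -20 dBFS.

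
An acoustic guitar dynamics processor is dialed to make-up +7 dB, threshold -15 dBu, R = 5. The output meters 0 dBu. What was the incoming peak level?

25 dBu

Remove make-up: 0 − 7 = -7 dBu.
Post-compression overshoot = -7 − (-15) = 8 dB.
Undo the ratio: input overshoot = 8 × 5 = 40 dB, giving input = 25 dBu.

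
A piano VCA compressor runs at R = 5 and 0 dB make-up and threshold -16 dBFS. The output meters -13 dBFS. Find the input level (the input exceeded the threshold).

Post-compression overshoot = -13 − (-16) = 3 dB.
Undo the ratio: input overshoot = 3 × 5 = 15 dB, giving input = -1 dBFS.

-1 dBFS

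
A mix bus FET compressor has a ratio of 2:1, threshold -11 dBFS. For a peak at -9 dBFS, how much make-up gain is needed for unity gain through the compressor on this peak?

1 dB

Without make-up, output = threshold + overshoot/2 = -11 + 1 = -10 dBFS.
Gap to target: 1 dB.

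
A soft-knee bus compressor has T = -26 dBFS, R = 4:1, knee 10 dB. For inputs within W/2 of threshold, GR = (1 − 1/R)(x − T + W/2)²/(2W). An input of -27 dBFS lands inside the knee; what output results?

-27.6 dBFS

x − T + W/2 = -27 − (-26) + 5 = 4.
GR = (1 − 1/4) × 4² / 20 = 0.75 × 16 / 20 = 0.6 dB.
Output = -27 − 0.6 = -27.6 dBFS.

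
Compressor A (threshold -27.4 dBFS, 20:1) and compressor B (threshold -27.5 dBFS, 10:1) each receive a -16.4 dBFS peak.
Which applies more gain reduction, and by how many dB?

A: 11 dB over, compressed to 0.55 dB over, so 10.45 dB of GR.
B: 11.1 dB over, compressed to 1.11 dB over, so 9.99 dB of GR.
A reduces 0.46 dB more.

A, by 0.46 dB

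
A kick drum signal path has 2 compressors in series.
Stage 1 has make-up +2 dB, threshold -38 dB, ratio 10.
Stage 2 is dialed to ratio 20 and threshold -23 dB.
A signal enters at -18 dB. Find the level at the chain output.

-34 dB

Stage 1: 20 dB above -38 dB, reduced 10:1 to 2 dB above → -36 dB; +2 dB make-up → -34 dB.
Stage 2: below threshold (-34 ≤ -23); passes unchanged; output -34 dB.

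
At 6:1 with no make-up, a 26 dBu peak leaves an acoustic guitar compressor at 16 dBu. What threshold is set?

14 dBu

Let T be the threshold. Output overshoot = (input overshoot)/R, so 16 − T = (26 − T)/6.
6·(16 − T) = 26 − T → 5·T = 96 − 26 = 70.
T = 70/5 = 14 dBu.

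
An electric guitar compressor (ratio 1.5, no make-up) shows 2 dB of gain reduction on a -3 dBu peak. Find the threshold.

-9 dBu

Input is 6 dB above T (since output overshoot × R = input overshoot: (-5 − T)·1.5 = -3 − T gives T = -9 dBu).
Check: -9 + (-3 − (-9))/1.5 = -9 + 4 = -5 dBu. ✓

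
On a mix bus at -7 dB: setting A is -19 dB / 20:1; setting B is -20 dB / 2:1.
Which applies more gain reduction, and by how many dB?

A: GR = 12 − 12/20 = 11.4 dB.
B: GR = 13 − 13/2 = 6.5 dB.
Difference: 4.9 dB in favour of A.

A, by 4.9 dB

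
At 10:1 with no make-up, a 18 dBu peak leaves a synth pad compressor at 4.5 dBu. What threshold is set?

3 dBu

Input is 15 dB above T (since output overshoot × R = input overshoot: (4.5 − T)·10 = 18 − T gives T = 3 dBu).
Check: 3 + (18 − 3)/10 = 3 + 1.5 = 4.5 dBu. ✓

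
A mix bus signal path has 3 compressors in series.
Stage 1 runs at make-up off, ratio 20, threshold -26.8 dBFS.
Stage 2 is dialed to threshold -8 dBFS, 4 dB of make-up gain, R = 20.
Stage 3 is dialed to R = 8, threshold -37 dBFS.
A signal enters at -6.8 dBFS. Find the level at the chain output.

-35.1 dBFS

Stage 1: overshoot 20 dB → 20/20 = 1 dB → -25.8 dBFS.
Stage 2: -25.8 dBFS ≤ -8 dBFS, so stage 2 doesn't engage; make-up brings it to -21.8 dBFS.
Stage 3: 15.2 dB above -37 dBFS, reduced 8:1 to 1.9 dB above → -35.1 dBFS.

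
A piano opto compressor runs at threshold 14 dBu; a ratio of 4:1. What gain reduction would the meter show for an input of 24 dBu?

7.5 dB

Overshoot = 24 − 14 = 10 dB.
After 4:1 compression the overshoot becomes 10/4 = 2.5 dB.
So the signal is attenuated by 10 − 2.5 = 7.5 dB.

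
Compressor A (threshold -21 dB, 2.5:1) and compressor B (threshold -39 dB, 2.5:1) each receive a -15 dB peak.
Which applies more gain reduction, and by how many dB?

B, by 10.8 dB

A: GR = 6 − 6/2.5 = 3.6 dB.
B: GR = 24 − 24/2.5 = 14.4 dB.
B reduces 10.8 dB more.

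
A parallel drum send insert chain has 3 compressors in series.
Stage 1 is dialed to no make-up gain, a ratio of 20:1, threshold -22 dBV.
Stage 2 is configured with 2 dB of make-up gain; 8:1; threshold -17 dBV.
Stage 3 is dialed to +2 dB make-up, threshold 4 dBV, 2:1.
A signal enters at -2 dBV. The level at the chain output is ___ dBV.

Stage 1: overshoot 20 dB → 20/20 = 1 dB → -21 dBV.
Stage 2: -21 dBV is at or below the -17 dBV threshold — no compression; make-up brings it to -19 dBV.
Stage 3: -19 dBV is at or below the 4 dBV threshold — no compression; make-up brings it to -17 dBV.

-17 dBV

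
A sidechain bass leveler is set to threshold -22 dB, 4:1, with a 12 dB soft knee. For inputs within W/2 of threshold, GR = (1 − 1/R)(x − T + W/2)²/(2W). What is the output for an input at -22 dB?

x − T + W/2 = -22 − (-22) + 6 = 6.
GR = (1 − 1/4) × 6² / 24 = 0.75 × 36 / 24 = 1.125 dB.
Output = -22 − 1.125 = -23.125 dB.

-23.125 dB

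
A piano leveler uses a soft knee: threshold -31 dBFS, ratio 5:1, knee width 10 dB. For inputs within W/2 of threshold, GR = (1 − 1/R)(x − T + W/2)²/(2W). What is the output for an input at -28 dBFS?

x − T + W/2 = -28 − (-31) + 5 = 8.
GR = (1 − 1/5) × 8² / 20 = 0.8 × 64 / 20 = 2.56 dB.
Output = -28 − 2.56 = -30.56 dBFS.

-30.56 dBFS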